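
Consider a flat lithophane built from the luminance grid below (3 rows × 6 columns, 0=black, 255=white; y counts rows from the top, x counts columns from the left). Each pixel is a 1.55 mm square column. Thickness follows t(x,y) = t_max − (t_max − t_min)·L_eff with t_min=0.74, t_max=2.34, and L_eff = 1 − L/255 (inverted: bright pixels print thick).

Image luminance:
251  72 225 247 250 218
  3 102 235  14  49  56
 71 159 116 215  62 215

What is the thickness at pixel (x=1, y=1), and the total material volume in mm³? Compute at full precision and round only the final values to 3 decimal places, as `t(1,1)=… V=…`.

span = t_max - t_min = 2.34 - 0.74 = 1.600
L(1,1) = 102, L_eff = 1 - 102/255 = 0.600000 (inverted)
t(1,1) = 2.34 - 1.600·0.600000 = 1.380
Σt over all 3·6 pixels = 37463/1275 ≈ 29.3827451
V = pitch²·Σt = 1.55²·37463/1275 = 70.592

t(1,1)=1.380 V=70.592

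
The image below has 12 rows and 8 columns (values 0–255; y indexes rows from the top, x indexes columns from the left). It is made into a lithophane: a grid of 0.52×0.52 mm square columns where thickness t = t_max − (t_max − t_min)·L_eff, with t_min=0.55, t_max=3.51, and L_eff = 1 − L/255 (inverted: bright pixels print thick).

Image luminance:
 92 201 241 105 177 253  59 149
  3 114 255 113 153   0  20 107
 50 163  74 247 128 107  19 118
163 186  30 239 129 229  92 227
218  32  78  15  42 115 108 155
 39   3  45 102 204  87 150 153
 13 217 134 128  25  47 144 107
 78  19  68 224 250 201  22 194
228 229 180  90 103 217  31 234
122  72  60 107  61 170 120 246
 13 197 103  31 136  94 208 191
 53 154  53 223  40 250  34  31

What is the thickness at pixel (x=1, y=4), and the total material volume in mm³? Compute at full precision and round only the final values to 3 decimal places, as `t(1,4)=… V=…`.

span = t_max - t_min = 3.51 - 0.55 = 2.960
L(1,4) = 32, L_eff = 1 - 32/255 = 0.874510 (inverted)
t(1,4) = 3.51 - 2.960·0.874510 = 0.921
Σt over all 12·8 pixels = 1205434/6375 ≈ 189.0876863
V = pitch²·Σt = 0.52²·1205434/6375 = 51.129

t(1,4)=0.921 V=51.129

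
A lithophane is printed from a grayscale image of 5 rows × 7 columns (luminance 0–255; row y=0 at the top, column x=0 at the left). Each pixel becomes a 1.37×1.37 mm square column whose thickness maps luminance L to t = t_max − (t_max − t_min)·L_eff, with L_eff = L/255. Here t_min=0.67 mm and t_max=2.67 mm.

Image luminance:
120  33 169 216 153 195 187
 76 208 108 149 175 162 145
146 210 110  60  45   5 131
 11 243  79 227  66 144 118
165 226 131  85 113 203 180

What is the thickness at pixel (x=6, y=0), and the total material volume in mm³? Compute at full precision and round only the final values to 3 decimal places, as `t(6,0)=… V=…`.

span = t_max - t_min = 2.67 - 0.67 = 2.000
L(6,0) = 187, L_eff = 187/255 = 0.733333
t(6,0) = 2.67 - 2.000·0.733333 = 1.203
Σt over all 5·7 pixels = 55.85
V = pitch²·Σt = 1.37²·55.85 = 104.825

t(6,0)=1.203 V=104.825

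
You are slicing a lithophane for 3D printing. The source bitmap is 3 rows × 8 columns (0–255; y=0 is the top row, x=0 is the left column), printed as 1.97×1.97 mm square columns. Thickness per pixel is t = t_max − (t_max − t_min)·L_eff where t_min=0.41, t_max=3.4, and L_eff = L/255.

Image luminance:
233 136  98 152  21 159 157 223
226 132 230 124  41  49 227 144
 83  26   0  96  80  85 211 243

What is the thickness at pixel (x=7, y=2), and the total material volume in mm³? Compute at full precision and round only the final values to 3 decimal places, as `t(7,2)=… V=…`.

t(7,2)=0.551 V=172.156

span = t_max - t_min = 3.4 - 0.41 = 2.990
L(7,2) = 243, L_eff = 243/255 = 0.952941
t(7,2) = 3.4 - 2.990·0.952941 = 0.551
Σt over all 3·8 pixels = 282794/6375 ≈ 44.3598431
V = pitch²·Σt = 1.97²·282794/6375 = 172.156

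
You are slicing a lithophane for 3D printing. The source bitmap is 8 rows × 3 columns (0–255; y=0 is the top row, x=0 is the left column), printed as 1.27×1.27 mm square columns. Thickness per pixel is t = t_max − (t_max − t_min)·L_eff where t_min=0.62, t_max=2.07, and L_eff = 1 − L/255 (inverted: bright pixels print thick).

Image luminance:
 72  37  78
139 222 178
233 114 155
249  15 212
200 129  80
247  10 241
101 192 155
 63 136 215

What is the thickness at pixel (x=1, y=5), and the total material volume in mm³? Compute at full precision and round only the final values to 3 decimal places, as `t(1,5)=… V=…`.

t(1,5)=0.677 V=55.852

span = t_max - t_min = 2.07 - 0.62 = 1.450
L(1,5) = 10, L_eff = 1 - 10/255 = 0.960784 (inverted)
t(1,5) = 2.07 - 1.450·0.960784 = 0.677
Σt over all 8·3 pixels = 35321/1020 ≈ 34.6284314
V = pitch²·Σt = 1.27²·35321/1020 = 55.852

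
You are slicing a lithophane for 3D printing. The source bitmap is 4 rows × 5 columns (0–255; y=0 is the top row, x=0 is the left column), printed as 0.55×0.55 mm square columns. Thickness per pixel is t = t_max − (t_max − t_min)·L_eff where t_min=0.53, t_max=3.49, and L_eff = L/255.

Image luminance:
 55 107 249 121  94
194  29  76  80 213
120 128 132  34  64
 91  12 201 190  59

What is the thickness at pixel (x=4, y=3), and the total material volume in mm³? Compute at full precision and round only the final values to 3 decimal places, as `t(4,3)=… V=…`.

t(4,3)=2.805 V=13.217

span = t_max - t_min = 3.49 - 0.53 = 2.960
L(4,3) = 59, L_eff = 59/255 = 0.231373
t(4,3) = 3.49 - 2.960·0.231373 = 2.805
Σt over all 4·5 pixels = 278549/6375 ≈ 43.6939608
V = pitch²·Σt = 0.55²·278549/6375 = 13.217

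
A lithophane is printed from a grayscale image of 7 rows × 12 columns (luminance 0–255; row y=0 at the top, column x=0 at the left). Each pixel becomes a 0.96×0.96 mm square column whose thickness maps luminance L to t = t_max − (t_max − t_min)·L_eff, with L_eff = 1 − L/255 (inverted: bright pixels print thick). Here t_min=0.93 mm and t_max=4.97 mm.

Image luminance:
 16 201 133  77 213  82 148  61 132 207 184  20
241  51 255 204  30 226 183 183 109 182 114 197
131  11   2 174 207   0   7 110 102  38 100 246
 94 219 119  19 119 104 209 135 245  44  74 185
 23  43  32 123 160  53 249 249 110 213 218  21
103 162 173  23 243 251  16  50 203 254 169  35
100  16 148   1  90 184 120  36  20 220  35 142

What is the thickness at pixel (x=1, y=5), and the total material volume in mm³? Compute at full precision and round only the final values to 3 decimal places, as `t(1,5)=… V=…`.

t(1,5)=3.497 V=224.299

span = t_max - t_min = 4.97 - 0.93 = 4.040
L(1,5) = 162, L_eff = 1 - 162/255 = 0.364706 (inverted)
t(1,5) = 4.97 - 4.040·0.364706 = 3.497
Σt over all 7·12 pixels = 517182/2125 ≈ 243.3797647
V = pitch²·Σt = 0.96²·517182/2125 = 224.299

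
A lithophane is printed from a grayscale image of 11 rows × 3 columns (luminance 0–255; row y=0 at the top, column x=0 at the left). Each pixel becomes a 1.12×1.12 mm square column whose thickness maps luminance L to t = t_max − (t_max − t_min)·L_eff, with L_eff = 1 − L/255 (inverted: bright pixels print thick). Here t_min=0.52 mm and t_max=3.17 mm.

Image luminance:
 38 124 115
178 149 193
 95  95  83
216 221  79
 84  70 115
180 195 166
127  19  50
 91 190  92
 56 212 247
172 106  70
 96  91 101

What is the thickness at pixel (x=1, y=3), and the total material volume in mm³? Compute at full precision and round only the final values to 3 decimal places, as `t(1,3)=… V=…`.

t(1,3)=2.817 V=75.181

span = t_max - t_min = 3.17 - 0.52 = 2.650
L(1,3) = 221, L_eff = 1 - 221/255 = 0.133333 (inverted)
t(1,3) = 3.17 - 2.650·0.133333 = 2.817
Σt over all 11·3 pixels = 25472/425 ≈ 59.9341176
V = pitch²·Σt = 1.12²·25472/425 = 75.181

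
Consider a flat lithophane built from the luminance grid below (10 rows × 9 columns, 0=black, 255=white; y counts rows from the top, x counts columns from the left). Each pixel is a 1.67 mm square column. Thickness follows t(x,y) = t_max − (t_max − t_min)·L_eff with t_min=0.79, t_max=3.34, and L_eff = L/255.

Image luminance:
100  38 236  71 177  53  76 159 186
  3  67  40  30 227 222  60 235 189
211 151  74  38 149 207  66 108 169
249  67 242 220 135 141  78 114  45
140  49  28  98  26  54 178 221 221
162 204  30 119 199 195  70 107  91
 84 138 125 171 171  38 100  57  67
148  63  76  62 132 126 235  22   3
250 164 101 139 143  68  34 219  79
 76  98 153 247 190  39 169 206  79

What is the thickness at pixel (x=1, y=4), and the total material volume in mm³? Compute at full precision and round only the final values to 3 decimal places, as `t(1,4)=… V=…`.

span = t_max - t_min = 3.34 - 0.79 = 2.550
L(1,4) = 49, L_eff = 49/255 = 0.192157
t(1,4) = 3.34 - 2.550·0.192157 = 2.850
Σt over all 10·9 pixels = 189.63
V = pitch²·Σt = 1.67²·189.63 = 528.859

t(1,4)=2.850 V=528.859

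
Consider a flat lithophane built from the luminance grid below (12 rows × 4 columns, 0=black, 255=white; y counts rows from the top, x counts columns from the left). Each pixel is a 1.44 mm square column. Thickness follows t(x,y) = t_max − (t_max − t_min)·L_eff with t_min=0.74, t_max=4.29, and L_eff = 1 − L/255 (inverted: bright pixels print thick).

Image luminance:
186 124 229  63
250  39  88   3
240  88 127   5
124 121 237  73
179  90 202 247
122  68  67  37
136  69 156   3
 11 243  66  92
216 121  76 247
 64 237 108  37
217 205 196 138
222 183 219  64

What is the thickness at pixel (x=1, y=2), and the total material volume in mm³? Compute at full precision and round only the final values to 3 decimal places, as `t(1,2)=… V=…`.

span = t_max - t_min = 4.29 - 0.74 = 3.550
L(1,2) = 88, L_eff = 1 - 88/255 = 0.654902 (inverted)
t(1,2) = 4.29 - 3.550·0.654902 = 1.965
Σt over all 12·4 pixels = 630937/5100 ≈ 123.7131373
V = pitch²·Σt = 1.44²·630937/5100 = 256.532

t(1,2)=1.965 V=256.532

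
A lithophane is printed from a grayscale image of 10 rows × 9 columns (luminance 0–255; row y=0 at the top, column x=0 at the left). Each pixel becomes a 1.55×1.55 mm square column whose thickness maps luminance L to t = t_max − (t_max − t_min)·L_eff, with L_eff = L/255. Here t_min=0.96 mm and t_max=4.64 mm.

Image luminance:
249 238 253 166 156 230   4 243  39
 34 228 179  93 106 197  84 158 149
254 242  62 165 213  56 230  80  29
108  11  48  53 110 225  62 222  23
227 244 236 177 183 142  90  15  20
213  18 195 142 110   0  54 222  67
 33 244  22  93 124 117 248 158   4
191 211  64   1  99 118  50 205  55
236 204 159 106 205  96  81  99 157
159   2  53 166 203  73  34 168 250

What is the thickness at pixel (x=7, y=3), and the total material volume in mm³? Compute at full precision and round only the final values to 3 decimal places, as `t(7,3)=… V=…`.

t(7,3)=1.436 V=592.706

span = t_max - t_min = 4.64 - 0.96 = 3.680
L(7,3) = 222, L_eff = 222/255 = 0.870588
t(7,3) = 4.64 - 3.680·0.870588 = 1.436
Σt over all 10·9 pixels = 1572736/6375 ≈ 246.7036863
V = pitch²·Σt = 1.55²·1572736/6375 = 592.706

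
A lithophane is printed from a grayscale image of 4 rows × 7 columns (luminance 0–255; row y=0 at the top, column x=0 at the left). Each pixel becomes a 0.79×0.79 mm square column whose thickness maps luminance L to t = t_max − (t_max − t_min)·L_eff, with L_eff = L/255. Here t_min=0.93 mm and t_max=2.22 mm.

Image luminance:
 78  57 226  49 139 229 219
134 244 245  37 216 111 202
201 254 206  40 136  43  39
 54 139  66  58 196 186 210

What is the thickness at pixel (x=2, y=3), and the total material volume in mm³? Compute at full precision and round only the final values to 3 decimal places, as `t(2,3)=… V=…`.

t(2,3)=1.886 V=26.121

span = t_max - t_min = 2.22 - 0.93 = 1.290
L(2,3) = 66, L_eff = 66/255 = 0.258824
t(2,3) = 2.22 - 1.290·0.258824 = 1.886
Σt over all 4·7 pixels = 177879/4250 ≈ 41.8538824
V = pitch²·Σt = 0.79²·177879/4250 = 26.121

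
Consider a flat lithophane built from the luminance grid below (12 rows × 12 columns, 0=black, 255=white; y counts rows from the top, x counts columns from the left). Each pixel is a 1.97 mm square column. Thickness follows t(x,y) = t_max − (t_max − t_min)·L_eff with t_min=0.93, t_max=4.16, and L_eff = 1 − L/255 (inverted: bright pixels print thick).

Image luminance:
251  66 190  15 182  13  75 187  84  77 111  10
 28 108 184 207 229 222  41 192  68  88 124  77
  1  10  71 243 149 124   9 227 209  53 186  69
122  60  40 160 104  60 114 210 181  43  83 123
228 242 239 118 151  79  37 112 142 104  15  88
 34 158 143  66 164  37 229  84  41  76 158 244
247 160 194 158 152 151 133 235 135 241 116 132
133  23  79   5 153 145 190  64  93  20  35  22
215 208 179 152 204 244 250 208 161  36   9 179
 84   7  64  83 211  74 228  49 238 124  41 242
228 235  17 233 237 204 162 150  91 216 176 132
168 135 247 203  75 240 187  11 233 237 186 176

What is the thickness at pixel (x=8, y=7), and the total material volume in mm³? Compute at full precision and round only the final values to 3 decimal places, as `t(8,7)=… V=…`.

span = t_max - t_min = 4.16 - 0.93 = 3.230
L(8,7) = 93, L_eff = 1 - 93/255 = 0.635294 (inverted)
t(8,7) = 4.16 - 3.230·0.635294 = 2.108
Σt over all 12·12 pixels = 282403/750 ≈ 376.5373333
V = pitch²·Σt = 1.97²·282403/750 = 1461.304

t(8,7)=2.108 V=1461.304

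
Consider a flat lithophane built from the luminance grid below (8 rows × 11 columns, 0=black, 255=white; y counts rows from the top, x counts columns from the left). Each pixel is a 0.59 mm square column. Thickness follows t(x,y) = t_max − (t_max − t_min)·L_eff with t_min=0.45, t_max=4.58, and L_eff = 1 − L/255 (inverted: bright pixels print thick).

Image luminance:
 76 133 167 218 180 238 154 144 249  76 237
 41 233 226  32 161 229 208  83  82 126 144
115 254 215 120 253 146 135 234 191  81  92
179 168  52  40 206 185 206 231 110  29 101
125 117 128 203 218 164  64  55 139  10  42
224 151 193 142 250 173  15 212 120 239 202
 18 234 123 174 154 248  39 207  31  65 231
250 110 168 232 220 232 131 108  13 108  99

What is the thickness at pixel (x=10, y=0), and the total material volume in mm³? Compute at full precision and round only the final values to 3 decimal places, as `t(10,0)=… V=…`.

t(10,0)=4.288 V=87.985

span = t_max - t_min = 4.58 - 0.45 = 4.130
L(10,0) = 237, L_eff = 1 - 237/255 = 0.070588 (inverted)
t(10,0) = 4.58 - 4.130·0.070588 = 4.288
Σt over all 8·11 pixels = 2148431/8500 ≈ 252.7565882
V = pitch²·Σt = 0.59²·2148431/8500 = 87.985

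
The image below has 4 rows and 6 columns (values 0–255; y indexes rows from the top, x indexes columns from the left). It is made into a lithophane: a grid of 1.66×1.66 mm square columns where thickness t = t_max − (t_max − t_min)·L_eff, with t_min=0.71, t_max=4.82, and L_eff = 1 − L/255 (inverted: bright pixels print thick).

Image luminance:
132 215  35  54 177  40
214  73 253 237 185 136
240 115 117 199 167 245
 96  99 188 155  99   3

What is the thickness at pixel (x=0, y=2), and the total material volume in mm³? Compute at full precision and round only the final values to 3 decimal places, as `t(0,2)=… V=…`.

span = t_max - t_min = 4.82 - 0.71 = 4.110
L(0,2) = 240, L_eff = 1 - 240/255 = 0.058824 (inverted)
t(0,2) = 4.82 - 4.110·0.058824 = 4.578
Σt over all 4·6 pixels = 310389/4250 ≈ 73.0327059
V = pitch²·Σt = 1.66²·310389/4250 = 201.249

t(0,2)=4.578 V=201.249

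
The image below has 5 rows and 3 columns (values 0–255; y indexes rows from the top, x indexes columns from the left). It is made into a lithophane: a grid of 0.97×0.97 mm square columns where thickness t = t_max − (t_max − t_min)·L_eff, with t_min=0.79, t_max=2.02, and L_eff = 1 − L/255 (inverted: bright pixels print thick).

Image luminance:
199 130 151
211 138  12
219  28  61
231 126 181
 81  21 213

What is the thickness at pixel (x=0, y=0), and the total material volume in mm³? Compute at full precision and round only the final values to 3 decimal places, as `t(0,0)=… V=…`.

t(0,0)=1.750 V=20.236

span = t_max - t_min = 2.02 - 0.79 = 1.230
L(0,0) = 199, L_eff = 1 - 199/255 = 0.219608 (inverted)
t(0,0) = 2.02 - 1.230·0.219608 = 1.750
Σt over all 5·3 pixels = 182807/8500 ≈ 21.5067059
V = pitch²·Σt = 0.97²·182807/8500 = 20.236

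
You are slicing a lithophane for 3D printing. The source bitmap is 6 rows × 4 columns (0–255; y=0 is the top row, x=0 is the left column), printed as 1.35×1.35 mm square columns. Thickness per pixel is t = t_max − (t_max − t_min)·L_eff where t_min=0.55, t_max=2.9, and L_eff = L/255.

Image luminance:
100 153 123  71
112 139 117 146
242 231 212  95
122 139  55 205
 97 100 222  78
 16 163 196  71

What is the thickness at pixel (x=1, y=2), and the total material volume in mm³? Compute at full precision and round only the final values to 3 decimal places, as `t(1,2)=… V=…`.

span = t_max - t_min = 2.9 - 0.55 = 2.350
L(1,2) = 231, L_eff = 231/255 = 0.905882
t(1,2) = 2.9 - 2.350·0.905882 = 0.771
Σt over all 6·4 pixels = 8173/204 ≈ 40.0637255
V = pitch²·Σt = 1.35²·8173/204 = 73.016

t(1,2)=0.771 V=73.016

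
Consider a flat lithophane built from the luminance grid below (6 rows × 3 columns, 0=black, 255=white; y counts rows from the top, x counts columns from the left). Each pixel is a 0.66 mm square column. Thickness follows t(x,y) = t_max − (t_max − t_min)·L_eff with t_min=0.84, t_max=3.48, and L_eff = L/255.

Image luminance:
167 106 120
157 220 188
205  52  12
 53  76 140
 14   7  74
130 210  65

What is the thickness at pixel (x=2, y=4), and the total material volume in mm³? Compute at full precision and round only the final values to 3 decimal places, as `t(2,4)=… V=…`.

t(2,4)=2.714 V=18.285

span = t_max - t_min = 3.48 - 0.84 = 2.640
L(2,4) = 74, L_eff = 74/255 = 0.290196
t(2,4) = 3.48 - 2.640·0.290196 = 2.714
Σt over all 6·3 pixels = 89198/2125 ≈ 41.9755294
V = pitch²·Σt = 0.66²·89198/2125 = 18.285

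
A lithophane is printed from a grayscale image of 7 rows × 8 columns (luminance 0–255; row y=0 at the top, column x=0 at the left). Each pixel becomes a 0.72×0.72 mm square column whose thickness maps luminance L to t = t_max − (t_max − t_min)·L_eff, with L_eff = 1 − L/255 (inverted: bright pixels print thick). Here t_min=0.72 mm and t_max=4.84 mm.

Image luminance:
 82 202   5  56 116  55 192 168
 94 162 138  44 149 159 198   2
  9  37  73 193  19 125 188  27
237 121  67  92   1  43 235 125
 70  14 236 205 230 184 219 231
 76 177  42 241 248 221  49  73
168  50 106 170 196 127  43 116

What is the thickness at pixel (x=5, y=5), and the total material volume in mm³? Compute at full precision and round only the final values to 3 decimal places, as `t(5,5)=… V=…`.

t(5,5)=4.291 V=78.745

span = t_max - t_min = 4.84 - 0.72 = 4.120
L(5,5) = 221, L_eff = 1 - 221/255 = 0.133333 (inverted)
t(5,5) = 4.84 - 4.120·0.133333 = 4.291
Σt over all 7·8 pixels = 322786/2125 ≈ 151.8992941
V = pitch²·Σt = 0.72²·322786/2125 = 78.745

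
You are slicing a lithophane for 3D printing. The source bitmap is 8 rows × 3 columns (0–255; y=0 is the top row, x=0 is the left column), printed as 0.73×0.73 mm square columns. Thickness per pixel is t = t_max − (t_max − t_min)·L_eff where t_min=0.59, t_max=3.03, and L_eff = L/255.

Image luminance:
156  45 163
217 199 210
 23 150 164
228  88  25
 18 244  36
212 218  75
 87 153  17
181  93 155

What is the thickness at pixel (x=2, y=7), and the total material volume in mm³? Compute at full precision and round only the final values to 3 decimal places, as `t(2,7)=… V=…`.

span = t_max - t_min = 3.03 - 0.59 = 2.440
L(2,7) = 155, L_eff = 155/255 = 0.607843
t(2,7) = 3.03 - 2.440·0.607843 = 1.547
Σt over all 8·3 pixels = 271013/6375 ≈ 42.5118431
V = pitch²·Σt = 0.73²·271013/6375 = 22.655

t(2,7)=1.547 V=22.655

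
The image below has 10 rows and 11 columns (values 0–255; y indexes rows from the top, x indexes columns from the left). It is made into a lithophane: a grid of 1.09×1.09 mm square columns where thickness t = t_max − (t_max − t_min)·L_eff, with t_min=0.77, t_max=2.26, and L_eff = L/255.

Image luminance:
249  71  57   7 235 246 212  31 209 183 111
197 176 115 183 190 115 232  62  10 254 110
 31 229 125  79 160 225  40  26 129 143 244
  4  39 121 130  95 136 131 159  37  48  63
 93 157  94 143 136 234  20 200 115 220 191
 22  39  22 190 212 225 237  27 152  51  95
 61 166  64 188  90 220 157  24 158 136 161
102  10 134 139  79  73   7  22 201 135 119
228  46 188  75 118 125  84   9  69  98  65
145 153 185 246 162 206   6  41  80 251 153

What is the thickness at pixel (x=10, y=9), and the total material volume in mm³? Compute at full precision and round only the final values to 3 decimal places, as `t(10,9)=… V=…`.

span = t_max - t_min = 2.26 - 0.77 = 1.490
L(10,9) = 153, L_eff = 153/255 = 0.600000
t(10,9) = 2.26 - 1.490·0.600000 = 1.366
Σt over all 10·11 pixels = 4297553/25500 ≈ 168.5314902
V = pitch²·Σt = 1.09²·4297553/25500 = 200.232

t(10,9)=1.366 V=200.232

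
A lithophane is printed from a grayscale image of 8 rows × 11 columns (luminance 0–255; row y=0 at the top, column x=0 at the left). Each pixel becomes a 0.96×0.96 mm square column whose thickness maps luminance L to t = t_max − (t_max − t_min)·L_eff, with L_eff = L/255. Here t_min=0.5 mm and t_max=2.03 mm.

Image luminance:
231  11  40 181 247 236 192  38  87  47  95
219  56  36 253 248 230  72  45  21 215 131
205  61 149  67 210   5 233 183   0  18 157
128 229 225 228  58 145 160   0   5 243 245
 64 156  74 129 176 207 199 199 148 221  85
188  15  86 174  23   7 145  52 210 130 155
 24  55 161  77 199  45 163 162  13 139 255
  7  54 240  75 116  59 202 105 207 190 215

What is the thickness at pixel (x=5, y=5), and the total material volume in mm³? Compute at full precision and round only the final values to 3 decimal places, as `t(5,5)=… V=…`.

span = t_max - t_min = 2.03 - 0.5 = 1.530
L(5,5) = 7, L_eff = 7/255 = 0.027451
t(5,5) = 2.03 - 1.530·0.027451 = 1.988
Σt over all 8·11 pixels = 109.694
V = pitch²·Σt = 0.96²·109.694 = 101.094

t(5,5)=1.988 V=101.094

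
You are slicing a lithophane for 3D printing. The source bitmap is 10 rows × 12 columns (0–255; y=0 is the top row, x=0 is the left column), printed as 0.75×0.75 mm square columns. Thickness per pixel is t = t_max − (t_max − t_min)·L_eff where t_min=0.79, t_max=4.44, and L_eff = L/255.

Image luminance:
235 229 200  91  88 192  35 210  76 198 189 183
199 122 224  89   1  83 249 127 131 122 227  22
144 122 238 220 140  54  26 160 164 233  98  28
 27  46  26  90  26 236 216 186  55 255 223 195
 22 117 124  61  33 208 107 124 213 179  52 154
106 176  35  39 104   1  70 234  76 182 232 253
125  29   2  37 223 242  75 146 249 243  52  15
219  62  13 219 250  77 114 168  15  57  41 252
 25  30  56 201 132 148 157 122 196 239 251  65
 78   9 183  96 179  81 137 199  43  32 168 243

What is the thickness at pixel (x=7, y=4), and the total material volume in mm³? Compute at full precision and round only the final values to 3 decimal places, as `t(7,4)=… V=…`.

t(7,4)=2.665 V=173.880

span = t_max - t_min = 4.44 - 0.79 = 3.650
L(7,4) = 124, L_eff = 124/255 = 0.486275
t(7,4) = 4.44 - 3.650·0.486275 = 2.665
Σt over all 10·12 pixels = 525503/1700 ≈ 309.1194118
V = pitch²·Σt = 0.75²·525503/1700 = 173.880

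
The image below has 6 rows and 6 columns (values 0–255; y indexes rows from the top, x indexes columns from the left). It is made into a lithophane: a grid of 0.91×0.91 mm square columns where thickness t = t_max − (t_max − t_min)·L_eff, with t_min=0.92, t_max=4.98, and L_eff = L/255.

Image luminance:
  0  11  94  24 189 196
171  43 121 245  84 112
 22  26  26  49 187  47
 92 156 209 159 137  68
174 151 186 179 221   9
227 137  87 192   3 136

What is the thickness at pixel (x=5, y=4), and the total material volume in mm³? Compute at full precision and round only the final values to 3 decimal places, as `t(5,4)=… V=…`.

t(5,4)=4.837 V=93.482

span = t_max - t_min = 4.98 - 0.92 = 4.060
L(5,4) = 9, L_eff = 9/255 = 0.035294
t(5,4) = 4.98 - 4.060·0.035294 = 4.837
Σt over all 6·6 pixels = 47977/425 ≈ 112.8870588
V = pitch²·Σt = 0.91²·47977/425 = 93.482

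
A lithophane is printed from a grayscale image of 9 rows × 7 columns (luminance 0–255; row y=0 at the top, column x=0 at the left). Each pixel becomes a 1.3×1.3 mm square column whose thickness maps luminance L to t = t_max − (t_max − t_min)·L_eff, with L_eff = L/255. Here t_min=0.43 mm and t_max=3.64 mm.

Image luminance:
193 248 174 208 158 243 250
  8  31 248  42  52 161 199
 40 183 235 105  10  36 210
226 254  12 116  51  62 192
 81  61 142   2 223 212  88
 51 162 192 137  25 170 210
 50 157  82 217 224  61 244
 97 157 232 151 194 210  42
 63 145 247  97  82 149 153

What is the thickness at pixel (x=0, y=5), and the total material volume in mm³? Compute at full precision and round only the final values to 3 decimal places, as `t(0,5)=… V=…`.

t(0,5)=2.998 V=201.253

span = t_max - t_min = 3.64 - 0.43 = 3.210
L(0,5) = 51, L_eff = 51/255 = 0.200000
t(0,5) = 3.64 - 3.210·0.200000 = 2.998
Σt over all 9·7 pixels = 1012221/8500 ≈ 119.0848235
V = pitch²·Σt = 1.3²·1012221/8500 = 201.253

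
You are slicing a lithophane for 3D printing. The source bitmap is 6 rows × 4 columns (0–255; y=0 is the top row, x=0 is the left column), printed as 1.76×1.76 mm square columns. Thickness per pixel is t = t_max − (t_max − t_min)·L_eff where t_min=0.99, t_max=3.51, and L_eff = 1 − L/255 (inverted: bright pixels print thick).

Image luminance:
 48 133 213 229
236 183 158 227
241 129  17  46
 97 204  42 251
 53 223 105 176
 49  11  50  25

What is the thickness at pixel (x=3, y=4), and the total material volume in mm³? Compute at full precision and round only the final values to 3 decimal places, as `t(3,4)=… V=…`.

span = t_max - t_min = 3.51 - 0.99 = 2.520
L(3,4) = 176, L_eff = 1 - 176/255 = 0.309804 (inverted)
t(3,4) = 3.51 - 2.520·0.309804 = 2.729
Σt over all 6·4 pixels = 116556/2125 ≈ 54.8498824
V = pitch²·Σt = 1.76²·116556/2125 = 169.903

t(3,4)=2.729 V=169.903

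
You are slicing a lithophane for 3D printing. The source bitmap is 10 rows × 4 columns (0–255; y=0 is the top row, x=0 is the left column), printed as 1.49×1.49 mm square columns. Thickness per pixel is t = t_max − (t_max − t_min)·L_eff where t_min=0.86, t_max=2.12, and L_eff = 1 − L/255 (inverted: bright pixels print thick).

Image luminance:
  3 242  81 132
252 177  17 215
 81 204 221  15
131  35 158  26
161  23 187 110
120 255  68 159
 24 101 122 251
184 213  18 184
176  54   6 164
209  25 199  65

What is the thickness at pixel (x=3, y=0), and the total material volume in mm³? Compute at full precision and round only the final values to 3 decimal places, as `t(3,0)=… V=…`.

t(3,0)=1.512 V=131.967

span = t_max - t_min = 2.12 - 0.86 = 1.260
L(3,0) = 132, L_eff = 1 - 132/255 = 0.482353 (inverted)
t(3,0) = 2.12 - 1.260·0.482353 = 1.512
Σt over all 10·4 pixels = 126314/2125 ≈ 59.4418824
V = pitch²·Σt = 1.49²·126314/2125 = 131.967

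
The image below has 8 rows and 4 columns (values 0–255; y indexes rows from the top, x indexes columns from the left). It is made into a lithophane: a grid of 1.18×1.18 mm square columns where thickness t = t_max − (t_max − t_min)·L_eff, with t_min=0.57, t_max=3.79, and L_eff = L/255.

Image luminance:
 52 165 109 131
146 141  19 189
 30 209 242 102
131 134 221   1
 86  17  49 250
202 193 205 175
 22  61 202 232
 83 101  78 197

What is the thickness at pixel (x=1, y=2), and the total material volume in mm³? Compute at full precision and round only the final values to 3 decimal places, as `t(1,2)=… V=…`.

t(1,2)=1.151 V=95.463

span = t_max - t_min = 3.79 - 0.57 = 3.220
L(1,2) = 209, L_eff = 209/255 = 0.819608
t(1,2) = 3.79 - 3.220·0.819608 = 1.151
Σt over all 8·4 pixels = 174829/2550 ≈ 68.5603922
V = pitch²·Σt = 1.18²·174829/2550 = 95.463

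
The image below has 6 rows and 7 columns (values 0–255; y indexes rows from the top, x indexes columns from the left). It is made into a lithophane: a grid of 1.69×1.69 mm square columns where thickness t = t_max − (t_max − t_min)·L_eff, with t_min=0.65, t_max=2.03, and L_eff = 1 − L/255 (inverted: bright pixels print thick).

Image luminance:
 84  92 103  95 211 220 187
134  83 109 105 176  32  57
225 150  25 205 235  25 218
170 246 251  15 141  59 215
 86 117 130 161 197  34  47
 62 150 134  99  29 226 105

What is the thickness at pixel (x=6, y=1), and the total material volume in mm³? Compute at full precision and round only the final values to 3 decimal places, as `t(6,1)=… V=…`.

span = t_max - t_min = 2.03 - 0.65 = 1.380
L(6,1) = 57, L_eff = 1 - 57/255 = 0.776471 (inverted)
t(6,1) = 2.03 - 1.380·0.776471 = 0.958
Σt over all 6·7 pixels = 24126/425 ≈ 56.7670588
V = pitch²·Σt = 1.69²·24126/425 = 162.132

t(6,1)=0.958 V=162.132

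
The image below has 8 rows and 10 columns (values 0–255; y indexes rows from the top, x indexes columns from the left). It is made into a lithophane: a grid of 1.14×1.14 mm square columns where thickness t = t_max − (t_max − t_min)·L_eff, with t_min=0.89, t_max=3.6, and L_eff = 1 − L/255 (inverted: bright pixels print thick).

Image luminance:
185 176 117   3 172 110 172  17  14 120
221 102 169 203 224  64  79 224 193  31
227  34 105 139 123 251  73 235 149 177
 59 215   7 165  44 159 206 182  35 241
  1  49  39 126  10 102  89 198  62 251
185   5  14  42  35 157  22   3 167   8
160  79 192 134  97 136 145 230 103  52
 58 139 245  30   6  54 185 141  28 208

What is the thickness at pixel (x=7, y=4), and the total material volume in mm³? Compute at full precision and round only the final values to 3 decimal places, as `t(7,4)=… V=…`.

span = t_max - t_min = 3.6 - 0.89 = 2.710
L(7,4) = 198, L_eff = 1 - 198/255 = 0.223529 (inverted)
t(7,4) = 3.6 - 2.710·0.223529 = 2.994
Σt over all 8·10 pixels = 4365439/25500 ≈ 171.1936863
V = pitch²·Σt = 1.14²·4365439/25500 = 222.483

t(7,4)=2.994 V=222.483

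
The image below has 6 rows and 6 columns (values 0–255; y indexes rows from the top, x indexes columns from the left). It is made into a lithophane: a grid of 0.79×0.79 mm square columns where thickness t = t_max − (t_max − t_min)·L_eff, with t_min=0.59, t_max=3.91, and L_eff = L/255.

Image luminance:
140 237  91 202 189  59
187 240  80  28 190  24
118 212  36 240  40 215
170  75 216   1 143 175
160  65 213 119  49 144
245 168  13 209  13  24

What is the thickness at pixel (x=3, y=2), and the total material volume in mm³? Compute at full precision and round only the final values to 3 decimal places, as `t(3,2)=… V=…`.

t(3,2)=0.785 V=49.415

span = t_max - t_min = 3.91 - 0.59 = 3.320
L(3,2) = 240, L_eff = 240/255 = 0.941176
t(3,2) = 3.91 - 3.320·0.941176 = 0.785
Σt over all 6·6 pixels = 100951/1275 ≈ 79.1772549
V = pitch²·Σt = 0.79²·100951/1275 = 49.415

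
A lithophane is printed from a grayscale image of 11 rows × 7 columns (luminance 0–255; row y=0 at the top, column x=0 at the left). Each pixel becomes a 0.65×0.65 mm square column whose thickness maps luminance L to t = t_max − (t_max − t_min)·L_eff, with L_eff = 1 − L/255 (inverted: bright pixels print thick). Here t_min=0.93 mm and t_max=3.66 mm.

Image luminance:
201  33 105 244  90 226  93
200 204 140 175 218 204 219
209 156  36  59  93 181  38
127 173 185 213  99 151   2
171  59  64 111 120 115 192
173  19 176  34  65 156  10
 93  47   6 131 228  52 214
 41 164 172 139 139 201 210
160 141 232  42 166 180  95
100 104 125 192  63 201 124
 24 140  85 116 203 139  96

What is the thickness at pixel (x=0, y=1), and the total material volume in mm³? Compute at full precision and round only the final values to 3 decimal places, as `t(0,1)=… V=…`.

span = t_max - t_min = 3.66 - 0.93 = 2.730
L(0,1) = 200, L_eff = 1 - 200/255 = 0.215686 (inverted)
t(0,1) = 3.66 - 2.730·0.215686 = 3.071
Σt over all 11·7 pixels = 1528149/8500 ≈ 179.7822353
V = pitch²·Σt = 0.65²·1528149/8500 = 75.958

t(0,1)=3.071 V=75.958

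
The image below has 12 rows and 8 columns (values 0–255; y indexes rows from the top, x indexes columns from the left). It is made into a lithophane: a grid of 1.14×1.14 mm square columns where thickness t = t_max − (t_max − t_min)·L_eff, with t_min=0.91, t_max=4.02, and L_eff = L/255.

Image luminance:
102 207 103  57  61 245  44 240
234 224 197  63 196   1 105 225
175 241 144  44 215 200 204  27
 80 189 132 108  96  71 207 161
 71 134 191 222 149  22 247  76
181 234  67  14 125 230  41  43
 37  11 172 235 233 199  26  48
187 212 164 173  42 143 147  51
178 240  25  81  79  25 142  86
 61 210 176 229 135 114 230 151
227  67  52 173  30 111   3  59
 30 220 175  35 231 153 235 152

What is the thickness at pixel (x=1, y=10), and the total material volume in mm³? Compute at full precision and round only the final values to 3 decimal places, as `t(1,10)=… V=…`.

span = t_max - t_min = 4.02 - 0.91 = 3.110
L(1,10) = 67, L_eff = 67/255 = 0.262745
t(1,10) = 4.02 - 3.110·0.262745 = 3.203
Σt over all 12·8 pixels = 97462/425 ≈ 229.3223529
V = pitch²·Σt = 1.14²·97462/425 = 298.027

t(1,10)=3.203 V=298.027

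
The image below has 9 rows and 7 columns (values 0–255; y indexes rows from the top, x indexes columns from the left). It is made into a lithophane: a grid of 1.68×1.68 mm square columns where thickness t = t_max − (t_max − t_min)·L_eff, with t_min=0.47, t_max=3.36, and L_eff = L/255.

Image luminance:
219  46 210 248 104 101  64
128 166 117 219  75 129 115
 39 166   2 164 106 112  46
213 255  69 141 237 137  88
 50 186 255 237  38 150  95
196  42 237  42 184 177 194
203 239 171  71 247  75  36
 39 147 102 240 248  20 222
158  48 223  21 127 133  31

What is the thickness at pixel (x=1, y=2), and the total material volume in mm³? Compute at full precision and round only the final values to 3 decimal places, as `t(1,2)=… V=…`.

span = t_max - t_min = 3.36 - 0.47 = 2.890
L(1,2) = 166, L_eff = 166/255 = 0.650980
t(1,2) = 3.36 - 2.890·0.650980 = 1.479
Σt over all 9·7 pixels = 8566/75 ≈ 114.2133333
V = pitch²·Σt = 1.68²·8566/75 = 322.356

t(1,2)=1.479 V=322.356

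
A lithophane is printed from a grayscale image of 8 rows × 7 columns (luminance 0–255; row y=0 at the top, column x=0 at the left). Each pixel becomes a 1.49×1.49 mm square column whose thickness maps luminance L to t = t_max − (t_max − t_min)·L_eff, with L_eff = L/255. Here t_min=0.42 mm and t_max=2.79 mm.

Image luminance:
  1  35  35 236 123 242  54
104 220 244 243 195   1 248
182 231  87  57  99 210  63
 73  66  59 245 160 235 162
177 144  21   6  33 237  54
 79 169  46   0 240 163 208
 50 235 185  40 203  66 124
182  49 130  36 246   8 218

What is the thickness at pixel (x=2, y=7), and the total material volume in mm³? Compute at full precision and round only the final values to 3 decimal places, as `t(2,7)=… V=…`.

span = t_max - t_min = 2.79 - 0.42 = 2.370
L(2,7) = 130, L_eff = 130/255 = 0.509804
t(2,7) = 2.79 - 2.370·0.509804 = 1.582
Σt over all 8·7 pixels = 88.774
V = pitch²·Σt = 1.49²·88.774 = 197.087

t(2,7)=1.582 V=197.087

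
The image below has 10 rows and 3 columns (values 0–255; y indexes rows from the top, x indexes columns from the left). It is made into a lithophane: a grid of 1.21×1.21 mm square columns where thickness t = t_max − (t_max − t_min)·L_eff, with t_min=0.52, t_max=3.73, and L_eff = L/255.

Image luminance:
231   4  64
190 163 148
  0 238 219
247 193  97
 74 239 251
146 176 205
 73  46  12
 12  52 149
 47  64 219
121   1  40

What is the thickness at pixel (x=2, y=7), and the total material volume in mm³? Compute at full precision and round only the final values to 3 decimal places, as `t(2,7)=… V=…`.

span = t_max - t_min = 3.73 - 0.52 = 3.210
L(2,7) = 149, L_eff = 149/255 = 0.584314
t(2,7) = 3.73 - 3.210·0.584314 = 1.854
Σt over all 10·3 pixels = 553003/8500 ≈ 65.0591765
V = pitch²·Σt = 1.21²·553003/8500 = 95.253

t(2,7)=1.854 V=95.253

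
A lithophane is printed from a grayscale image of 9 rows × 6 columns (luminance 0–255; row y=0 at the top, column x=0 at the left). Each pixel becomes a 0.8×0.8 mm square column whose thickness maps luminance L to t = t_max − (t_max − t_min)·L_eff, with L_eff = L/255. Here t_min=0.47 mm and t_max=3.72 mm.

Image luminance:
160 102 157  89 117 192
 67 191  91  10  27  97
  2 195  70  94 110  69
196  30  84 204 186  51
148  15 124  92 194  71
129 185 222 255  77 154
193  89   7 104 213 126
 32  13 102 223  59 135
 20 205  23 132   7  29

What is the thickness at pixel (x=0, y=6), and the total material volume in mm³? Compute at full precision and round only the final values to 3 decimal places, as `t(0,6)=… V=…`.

t(0,6)=1.260 V=79.875

span = t_max - t_min = 3.72 - 0.47 = 3.250
L(0,6) = 193, L_eff = 193/255 = 0.756863
t(0,6) = 3.72 - 3.250·0.756863 = 1.260
Σt over all 9·6 pixels = 636503/5100 ≈ 124.8045098
V = pitch²·Σt = 0.8²·636503/5100 = 79.875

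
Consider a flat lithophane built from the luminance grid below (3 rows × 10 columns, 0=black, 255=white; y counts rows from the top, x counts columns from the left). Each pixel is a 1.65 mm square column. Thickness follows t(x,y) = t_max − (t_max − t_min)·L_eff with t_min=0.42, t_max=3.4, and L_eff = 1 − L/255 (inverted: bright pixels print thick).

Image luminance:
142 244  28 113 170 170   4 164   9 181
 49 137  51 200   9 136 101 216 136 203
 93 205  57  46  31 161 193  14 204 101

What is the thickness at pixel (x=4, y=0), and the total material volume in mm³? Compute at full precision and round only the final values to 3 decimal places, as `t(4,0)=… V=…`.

t(4,0)=2.407 V=147.823

span = t_max - t_min = 3.4 - 0.42 = 2.980
L(4,0) = 170, L_eff = 1 - 170/255 = 0.333333 (inverted)
t(4,0) = 3.4 - 2.980·0.333333 = 2.407
Σt over all 3·10 pixels = 346141/6375 ≈ 54.2966275
V = pitch²·Σt = 1.65²·346141/6375 = 147.823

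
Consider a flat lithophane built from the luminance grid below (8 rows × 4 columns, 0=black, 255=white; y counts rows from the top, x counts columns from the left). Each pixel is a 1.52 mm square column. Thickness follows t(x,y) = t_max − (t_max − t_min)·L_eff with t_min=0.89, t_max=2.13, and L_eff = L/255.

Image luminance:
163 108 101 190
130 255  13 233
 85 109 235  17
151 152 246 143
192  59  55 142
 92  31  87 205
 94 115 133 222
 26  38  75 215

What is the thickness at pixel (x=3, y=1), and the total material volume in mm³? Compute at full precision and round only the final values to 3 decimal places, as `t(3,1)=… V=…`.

span = t_max - t_min = 2.13 - 0.89 = 1.240
L(3,1) = 233, L_eff = 233/255 = 0.913725
t(3,1) = 2.13 - 1.240·0.913725 = 0.997
Σt over all 8·4 pixels = 307048/6375 ≈ 48.1643922
V = pitch²·Σt = 1.52²·307048/6375 = 111.279

t(3,1)=0.997 V=111.279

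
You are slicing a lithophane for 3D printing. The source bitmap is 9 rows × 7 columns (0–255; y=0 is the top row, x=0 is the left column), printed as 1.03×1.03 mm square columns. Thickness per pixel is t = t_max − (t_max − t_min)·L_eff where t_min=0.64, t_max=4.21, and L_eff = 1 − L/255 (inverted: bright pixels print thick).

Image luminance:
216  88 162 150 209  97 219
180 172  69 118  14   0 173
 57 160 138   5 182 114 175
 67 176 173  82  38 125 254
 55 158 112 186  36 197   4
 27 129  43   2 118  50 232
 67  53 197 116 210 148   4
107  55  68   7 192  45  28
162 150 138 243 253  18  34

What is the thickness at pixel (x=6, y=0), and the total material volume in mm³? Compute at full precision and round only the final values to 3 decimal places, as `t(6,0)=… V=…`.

span = t_max - t_min = 4.21 - 0.64 = 3.570
L(6,0) = 219, L_eff = 1 - 219/255 = 0.141176 (inverted)
t(6,0) = 4.21 - 3.570·0.141176 = 3.706
Σt over all 9·7 pixels = 141.918
V = pitch²·Σt = 1.03²·141.918 = 150.561

t(6,0)=3.706 V=150.561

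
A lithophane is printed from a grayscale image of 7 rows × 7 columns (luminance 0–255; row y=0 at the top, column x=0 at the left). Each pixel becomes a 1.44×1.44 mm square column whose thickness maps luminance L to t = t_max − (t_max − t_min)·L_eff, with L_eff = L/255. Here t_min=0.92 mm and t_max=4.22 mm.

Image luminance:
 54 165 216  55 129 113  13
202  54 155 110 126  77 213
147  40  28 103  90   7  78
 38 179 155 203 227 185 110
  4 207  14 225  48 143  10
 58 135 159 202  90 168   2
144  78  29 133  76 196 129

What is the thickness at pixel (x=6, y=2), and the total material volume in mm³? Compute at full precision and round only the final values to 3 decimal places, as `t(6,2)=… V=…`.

t(6,2)=3.211 V=280.597

span = t_max - t_min = 4.22 - 0.92 = 3.300
L(6,2) = 78, L_eff = 78/255 = 0.305882
t(6,2) = 4.22 - 3.300·0.305882 = 3.211
Σt over all 7·7 pixels = 115021/850 ≈ 135.3188235
V = pitch²·Σt = 1.44²·115021/850 = 280.597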